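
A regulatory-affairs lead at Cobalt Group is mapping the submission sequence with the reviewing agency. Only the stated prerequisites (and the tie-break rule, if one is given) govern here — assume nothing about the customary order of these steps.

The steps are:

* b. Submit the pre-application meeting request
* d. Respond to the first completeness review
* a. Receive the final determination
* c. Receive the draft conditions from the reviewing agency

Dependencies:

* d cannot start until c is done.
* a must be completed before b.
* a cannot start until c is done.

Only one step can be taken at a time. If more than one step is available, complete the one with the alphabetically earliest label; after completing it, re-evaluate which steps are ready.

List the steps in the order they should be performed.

c has no prerequisites → c first.
a and d are both available; a has the earlier label → a.
b now also ready, so the ready set is {b, d}; b has the earlier label → b.
d needed c, now all done → d.

c, a, b, d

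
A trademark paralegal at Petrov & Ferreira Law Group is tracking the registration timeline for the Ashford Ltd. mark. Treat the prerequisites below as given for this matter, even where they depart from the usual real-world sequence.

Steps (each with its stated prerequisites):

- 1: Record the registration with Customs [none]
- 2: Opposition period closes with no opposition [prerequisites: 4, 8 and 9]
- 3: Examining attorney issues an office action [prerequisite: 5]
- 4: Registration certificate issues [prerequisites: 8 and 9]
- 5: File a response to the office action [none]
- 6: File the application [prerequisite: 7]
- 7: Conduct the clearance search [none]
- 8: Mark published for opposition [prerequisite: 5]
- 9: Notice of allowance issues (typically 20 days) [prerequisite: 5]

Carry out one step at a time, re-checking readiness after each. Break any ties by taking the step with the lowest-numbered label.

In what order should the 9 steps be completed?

1 5 3 7 6 8 9 4 2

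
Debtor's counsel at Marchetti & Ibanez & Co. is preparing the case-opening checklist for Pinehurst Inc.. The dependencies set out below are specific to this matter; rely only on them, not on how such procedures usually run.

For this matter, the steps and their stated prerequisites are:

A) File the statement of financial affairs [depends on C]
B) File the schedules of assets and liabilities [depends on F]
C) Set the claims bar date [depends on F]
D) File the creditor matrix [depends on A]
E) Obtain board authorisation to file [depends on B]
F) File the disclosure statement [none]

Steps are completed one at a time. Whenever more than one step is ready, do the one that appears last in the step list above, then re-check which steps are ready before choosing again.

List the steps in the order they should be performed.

F has no prerequisites → F first.
Ready: C and B. C is listed later → C.
Now B and A have their prerequisites met. B is listed later, so B next.
E and A are both available; E is listed later → E.
A needed C, now all done → A.
Next only D has its prerequisites met → D.

F, C, B, E, A, D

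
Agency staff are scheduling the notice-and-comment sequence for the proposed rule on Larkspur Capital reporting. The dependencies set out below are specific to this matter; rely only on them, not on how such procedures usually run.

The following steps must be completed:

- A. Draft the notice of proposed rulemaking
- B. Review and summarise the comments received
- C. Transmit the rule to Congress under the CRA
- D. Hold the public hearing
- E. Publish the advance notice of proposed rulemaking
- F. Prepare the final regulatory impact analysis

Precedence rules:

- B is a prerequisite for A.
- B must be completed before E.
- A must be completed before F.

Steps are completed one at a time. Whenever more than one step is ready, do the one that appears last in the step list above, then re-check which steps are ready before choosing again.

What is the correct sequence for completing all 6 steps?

D C B E A F

D, C and B have no prerequisites; D is listed later, so D is first.
C and B are both available; C is listed later → C.
B is the only step now ready → B.
E and A are both available; E is listed later → E.
That leaves A as the only ready step → A.
That leaves F as the only ready step → F.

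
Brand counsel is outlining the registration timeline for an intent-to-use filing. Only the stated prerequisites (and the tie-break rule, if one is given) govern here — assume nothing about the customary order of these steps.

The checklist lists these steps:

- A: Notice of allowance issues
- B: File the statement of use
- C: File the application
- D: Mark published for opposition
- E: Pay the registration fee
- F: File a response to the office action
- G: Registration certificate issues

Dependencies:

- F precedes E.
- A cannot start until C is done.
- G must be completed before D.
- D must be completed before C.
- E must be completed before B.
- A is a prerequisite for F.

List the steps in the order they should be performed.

G has no prerequisites → G first.
Next only D has its prerequisites met → D.
C needed D, now all done → C.
That leaves A as the only ready step → A.
That leaves F as the only ready step → F.
E needed F, now all done → E.
B needed E, now all done → B.

G, D, C, A, F, E, B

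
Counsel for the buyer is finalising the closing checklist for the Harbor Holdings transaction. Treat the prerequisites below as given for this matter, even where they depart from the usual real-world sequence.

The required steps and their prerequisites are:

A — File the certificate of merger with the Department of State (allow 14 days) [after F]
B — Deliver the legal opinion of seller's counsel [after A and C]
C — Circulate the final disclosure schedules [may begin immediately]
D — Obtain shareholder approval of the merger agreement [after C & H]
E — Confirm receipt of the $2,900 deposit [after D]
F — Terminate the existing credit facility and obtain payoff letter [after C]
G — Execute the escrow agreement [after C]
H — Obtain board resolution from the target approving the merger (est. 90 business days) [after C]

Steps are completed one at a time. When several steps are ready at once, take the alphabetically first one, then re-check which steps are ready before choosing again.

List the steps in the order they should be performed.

C, F, A, B, G, H, D, E

C has no prerequisites → C first.
Ready: F, G and H. F has the earlier label → F.
A now also ready, so the ready set is {A, G, H}; A has the earlier label → A.
B now also ready, so the ready set is {B, G, H}; B has the earlier label → B.
G and H are both available; G has the earlier label → G.
H needed C, now all done → H.
That leaves D as the only ready step → D.
E is the only step now ready → E.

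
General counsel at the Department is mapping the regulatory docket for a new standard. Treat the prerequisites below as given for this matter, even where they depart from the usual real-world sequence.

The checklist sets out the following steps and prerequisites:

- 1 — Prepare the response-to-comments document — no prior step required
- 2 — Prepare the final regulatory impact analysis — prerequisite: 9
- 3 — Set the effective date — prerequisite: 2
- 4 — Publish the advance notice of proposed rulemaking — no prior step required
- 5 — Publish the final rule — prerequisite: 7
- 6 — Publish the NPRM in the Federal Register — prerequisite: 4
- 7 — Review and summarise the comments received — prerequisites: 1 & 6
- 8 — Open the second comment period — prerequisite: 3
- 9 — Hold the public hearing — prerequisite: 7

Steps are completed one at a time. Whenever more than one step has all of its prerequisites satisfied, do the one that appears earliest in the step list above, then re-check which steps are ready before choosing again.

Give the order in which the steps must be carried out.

Nothing is required for 1 and 4. 1 is listed earlier → 1 first.
4 is the only step now ready → 4.
6 needed 4, now all done → 6.
Next only 7 has its prerequisites met → 7.
Ready: 5 and 9. 5 is listed earlier → 5.
9 needed 7, now all done → 9.
2 is the only step now ready → 2.
Next only 3 has its prerequisites met → 3.
8 needed 3, now all done → 8.

1 4 6 7 5 9 2 3 8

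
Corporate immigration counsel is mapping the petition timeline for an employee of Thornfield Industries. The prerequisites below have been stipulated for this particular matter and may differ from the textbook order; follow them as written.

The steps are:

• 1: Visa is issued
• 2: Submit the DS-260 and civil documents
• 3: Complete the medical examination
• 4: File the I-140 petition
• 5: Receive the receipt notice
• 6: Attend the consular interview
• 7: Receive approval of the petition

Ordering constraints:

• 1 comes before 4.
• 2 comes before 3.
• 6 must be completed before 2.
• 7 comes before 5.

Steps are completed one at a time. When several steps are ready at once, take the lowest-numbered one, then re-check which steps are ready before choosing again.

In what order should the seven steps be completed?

1, 4, 6, 2, 3, 7, 5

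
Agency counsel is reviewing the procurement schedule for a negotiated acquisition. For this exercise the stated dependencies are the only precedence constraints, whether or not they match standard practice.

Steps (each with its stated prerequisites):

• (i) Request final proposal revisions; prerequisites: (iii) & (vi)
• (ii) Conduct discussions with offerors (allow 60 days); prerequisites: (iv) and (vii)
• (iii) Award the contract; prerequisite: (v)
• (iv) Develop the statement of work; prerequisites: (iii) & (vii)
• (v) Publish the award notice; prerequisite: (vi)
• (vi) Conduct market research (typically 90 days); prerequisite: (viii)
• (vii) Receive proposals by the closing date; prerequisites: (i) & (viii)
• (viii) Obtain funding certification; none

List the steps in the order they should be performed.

(viii) (vi) (v) (iii) (i) (vii) (iv) (ii)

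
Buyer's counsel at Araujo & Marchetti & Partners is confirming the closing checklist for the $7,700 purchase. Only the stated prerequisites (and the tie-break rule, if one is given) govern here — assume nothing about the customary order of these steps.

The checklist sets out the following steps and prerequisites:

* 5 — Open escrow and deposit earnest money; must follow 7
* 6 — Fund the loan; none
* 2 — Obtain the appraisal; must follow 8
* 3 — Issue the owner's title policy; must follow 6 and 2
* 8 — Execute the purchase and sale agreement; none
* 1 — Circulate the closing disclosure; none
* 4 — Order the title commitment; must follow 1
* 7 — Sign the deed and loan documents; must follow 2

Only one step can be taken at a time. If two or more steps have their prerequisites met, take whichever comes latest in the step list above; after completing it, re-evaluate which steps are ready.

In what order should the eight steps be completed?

1, 8 and 6 have no prerequisites; 1 is listed later, so 1 is first.
Now 4, 8 and 6 have their prerequisites met. 4 is listed later, so 4 next.
8 and 6 are both available; 8 is listed later → 8.
Now 2 and 6 have their prerequisites met. 2 is listed later, so 2 next.
Now 7 and 6 have their prerequisites met. 7 is listed later, so 7 next.
Now 6 and 5 have their prerequisites met. 6 is listed later, so 6 next.
Now 3 and 5 have their prerequisites met. 3 is listed later, so 3 next.
That leaves 5 as the only ready step → 5.

1, 4, 8, 2, 7, 6, 3, 5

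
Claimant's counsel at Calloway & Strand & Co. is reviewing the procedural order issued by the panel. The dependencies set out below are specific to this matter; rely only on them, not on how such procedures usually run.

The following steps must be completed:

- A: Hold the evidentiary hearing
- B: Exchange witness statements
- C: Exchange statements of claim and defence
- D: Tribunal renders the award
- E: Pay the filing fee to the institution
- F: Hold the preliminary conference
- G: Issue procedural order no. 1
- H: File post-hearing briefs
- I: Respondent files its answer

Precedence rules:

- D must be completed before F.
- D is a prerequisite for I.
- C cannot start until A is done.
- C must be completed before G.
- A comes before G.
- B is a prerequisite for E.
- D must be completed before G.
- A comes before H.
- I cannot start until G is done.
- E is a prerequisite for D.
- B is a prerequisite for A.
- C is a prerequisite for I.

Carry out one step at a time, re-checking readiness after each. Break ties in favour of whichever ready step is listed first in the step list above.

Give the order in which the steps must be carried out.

B has no prerequisites → B first.
Ready: A and E. A is listed earlier → A.
C and H now also ready, so the ready set is {C, E, H}; C is listed earlier → C.
E and H are both available; E is listed earlier → E.
D now also ready, so the ready set is {D, H}; D is listed earlier → D.
F and G now also ready, so the ready set is {F, G, H}; F is listed earlier → F.
G and H are both available; G is listed earlier → G.
Now H and I have their prerequisites met. H is listed earlier, so H next.
Next only I has its prerequisites met → I.

B → A → C → E → D → F → G → H → I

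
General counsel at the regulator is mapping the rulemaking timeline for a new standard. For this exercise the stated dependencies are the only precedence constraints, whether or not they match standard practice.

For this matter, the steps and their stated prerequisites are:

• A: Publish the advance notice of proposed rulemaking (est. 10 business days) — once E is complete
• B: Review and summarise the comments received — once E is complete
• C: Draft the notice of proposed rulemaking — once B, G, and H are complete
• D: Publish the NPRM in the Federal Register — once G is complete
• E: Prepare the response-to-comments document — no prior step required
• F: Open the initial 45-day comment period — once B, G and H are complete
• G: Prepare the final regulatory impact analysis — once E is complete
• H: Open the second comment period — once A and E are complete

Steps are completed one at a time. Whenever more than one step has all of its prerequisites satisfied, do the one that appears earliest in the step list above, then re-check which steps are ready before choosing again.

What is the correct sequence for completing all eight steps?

E → A → B → G → D → H → C → F

E has no prerequisites → E first.
Now A, B and G have their prerequisites met. A is listed earlier, so A next.
H now also ready, so the ready set is {B, G, H}; B is listed earlier → B.
Now G and H have their prerequisites met. G is listed earlier, so G next.
D now also ready, so the ready set is {D, H}; D is listed earlier → D.
That leaves H as the only ready step → H.
Ready: C and F. C is listed earlier → C.
That leaves F as the only ready step → F.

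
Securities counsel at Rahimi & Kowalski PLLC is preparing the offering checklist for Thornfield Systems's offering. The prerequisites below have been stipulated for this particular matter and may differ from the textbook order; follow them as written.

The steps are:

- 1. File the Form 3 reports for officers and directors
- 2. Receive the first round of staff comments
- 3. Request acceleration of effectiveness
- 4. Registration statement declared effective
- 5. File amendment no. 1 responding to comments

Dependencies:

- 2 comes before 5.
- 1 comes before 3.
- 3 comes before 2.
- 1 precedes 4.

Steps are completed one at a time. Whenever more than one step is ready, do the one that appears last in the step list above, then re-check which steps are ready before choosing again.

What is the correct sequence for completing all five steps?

1 4 3 2 5

1 is the only step with nothing outstanding, so it goes first.
4 and 3 are both available; 4 is listed later → 4.
3 needed 1, now all done → 3.
2 needed 3, now all done → 2.
5 is the only step now ready → 5.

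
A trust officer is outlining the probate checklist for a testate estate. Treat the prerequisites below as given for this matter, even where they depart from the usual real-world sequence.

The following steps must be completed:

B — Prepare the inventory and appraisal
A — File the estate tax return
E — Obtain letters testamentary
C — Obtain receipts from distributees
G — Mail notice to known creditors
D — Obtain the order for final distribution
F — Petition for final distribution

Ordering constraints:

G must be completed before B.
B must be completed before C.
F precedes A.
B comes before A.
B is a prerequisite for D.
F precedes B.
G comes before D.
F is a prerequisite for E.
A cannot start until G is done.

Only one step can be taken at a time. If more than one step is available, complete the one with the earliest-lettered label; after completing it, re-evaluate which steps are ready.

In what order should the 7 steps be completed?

F and G have no prerequisites; F has the earlier label, so F is first.
Ready: E and G. E has the earlier label → E.
G is the only step now ready → G.
Next only B has its prerequisites met → B.
A, C and D are all available; A has the earlier label → A.
C and D are both available; C has the earlier label → C.
That leaves D as the only ready step → D.

F → E → G → B → A → C → D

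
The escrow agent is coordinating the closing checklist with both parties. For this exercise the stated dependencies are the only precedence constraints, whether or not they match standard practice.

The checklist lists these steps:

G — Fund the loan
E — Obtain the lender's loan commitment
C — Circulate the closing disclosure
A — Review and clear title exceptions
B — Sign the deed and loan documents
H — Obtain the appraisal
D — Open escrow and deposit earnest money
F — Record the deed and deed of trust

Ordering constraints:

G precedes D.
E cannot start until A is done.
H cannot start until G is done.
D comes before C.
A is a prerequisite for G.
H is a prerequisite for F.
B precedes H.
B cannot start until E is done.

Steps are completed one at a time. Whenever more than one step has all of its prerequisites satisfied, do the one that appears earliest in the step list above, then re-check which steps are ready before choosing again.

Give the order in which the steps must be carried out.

A has no prerequisites → A first.
Ready: G and E. G is listed earlier → G.
D now also ready, so the ready set is {E, D}; E is listed earlier → E.
B now also ready, so the ready set is {B, D}; B is listed earlier → B.
Now H and D have their prerequisites met. H is listed earlier, so H next.
F now also ready, so the ready set is {D, F}; D is listed earlier → D.
C now also ready, so the ready set is {C, F}; C is listed earlier → C.
F needed H, now all done → F.

A → G → E → B → H → D → C → F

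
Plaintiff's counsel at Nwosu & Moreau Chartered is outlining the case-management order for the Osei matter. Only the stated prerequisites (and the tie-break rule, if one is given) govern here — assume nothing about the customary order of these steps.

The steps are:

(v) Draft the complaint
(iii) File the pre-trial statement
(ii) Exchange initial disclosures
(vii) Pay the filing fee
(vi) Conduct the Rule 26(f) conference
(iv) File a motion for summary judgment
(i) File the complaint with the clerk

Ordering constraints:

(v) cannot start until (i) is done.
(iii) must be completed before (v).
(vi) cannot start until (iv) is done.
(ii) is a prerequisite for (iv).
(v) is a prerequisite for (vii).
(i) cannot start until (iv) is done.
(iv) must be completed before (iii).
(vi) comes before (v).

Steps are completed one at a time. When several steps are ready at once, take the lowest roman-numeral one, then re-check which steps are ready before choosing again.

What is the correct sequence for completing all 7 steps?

(ii), (iv), (i), (iii), (vi), (v), (vii)

(ii) is the only step with nothing outstanding, so it goes first.
Next only (iv) has its prerequisites met → (iv).
Now (i), (iii) and (vi) have their prerequisites met. (i) has the earlier label, so (i) next.
(iii) and (vi) are both available; (iii) has the earlier label → (iii).
(vi) needed (iv), now all done → (vi).
(v) is the only step now ready → (v).
That leaves (vii) as the only ready step → (vii).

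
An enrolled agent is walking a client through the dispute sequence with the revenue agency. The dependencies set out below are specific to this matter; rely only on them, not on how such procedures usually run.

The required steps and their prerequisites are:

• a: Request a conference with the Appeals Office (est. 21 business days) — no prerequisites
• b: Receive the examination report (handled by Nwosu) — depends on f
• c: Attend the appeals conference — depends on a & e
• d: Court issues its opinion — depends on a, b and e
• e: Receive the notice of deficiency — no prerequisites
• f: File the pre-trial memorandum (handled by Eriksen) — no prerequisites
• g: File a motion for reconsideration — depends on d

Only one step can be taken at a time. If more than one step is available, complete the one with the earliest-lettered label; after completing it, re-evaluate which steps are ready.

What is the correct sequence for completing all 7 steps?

a, e, c, f, b, d, g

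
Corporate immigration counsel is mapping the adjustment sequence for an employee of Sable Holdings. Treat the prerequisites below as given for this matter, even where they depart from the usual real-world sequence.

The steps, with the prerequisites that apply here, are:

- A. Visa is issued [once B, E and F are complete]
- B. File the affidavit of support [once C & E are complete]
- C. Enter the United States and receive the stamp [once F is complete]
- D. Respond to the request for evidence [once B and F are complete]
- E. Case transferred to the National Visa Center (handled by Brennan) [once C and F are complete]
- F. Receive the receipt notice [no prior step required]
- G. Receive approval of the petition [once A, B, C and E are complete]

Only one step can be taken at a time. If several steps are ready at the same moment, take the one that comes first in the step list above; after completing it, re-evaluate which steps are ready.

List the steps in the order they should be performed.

F C E B A D G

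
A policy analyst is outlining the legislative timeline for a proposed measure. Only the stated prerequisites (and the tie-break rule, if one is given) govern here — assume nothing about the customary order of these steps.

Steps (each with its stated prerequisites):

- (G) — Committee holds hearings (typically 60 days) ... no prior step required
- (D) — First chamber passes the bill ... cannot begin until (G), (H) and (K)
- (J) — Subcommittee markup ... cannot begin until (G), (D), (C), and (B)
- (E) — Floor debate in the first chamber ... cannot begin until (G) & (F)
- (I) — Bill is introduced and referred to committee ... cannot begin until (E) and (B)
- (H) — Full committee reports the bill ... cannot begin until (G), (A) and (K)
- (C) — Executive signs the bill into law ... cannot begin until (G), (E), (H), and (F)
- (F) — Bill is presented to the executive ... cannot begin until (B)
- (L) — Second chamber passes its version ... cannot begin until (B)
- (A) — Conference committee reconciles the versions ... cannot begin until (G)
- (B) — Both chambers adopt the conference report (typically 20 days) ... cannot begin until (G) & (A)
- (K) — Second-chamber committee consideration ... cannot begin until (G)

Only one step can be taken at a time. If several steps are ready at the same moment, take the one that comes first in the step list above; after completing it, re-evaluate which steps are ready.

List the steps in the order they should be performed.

(G), (A), (B), (F), (E), (I), (L), (K), (H), (D), (C), (J)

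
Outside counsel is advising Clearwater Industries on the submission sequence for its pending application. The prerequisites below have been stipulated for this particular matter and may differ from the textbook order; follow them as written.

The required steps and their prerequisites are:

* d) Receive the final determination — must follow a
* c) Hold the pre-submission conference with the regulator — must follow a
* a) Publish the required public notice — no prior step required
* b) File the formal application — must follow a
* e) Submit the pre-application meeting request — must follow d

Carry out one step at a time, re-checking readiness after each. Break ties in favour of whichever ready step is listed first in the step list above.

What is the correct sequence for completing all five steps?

a, d, c, b, e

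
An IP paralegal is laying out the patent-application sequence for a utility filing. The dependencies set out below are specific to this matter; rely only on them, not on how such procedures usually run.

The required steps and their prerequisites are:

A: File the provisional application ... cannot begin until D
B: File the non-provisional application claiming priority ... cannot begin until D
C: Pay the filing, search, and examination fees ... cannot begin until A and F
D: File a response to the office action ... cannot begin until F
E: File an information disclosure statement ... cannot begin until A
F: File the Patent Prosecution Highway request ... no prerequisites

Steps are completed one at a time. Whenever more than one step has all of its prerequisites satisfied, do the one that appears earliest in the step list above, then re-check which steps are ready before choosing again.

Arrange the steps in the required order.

F is the only step with nothing outstanding, so it goes first.
D needed F, now all done → D.
Ready: A and B. A is listed earlier → A.
Ready: B, C and E. B is listed earlier → B.
Ready: C and E. C is listed earlier → C.
E needed A, now all done → E.

F, D, A, B, C, E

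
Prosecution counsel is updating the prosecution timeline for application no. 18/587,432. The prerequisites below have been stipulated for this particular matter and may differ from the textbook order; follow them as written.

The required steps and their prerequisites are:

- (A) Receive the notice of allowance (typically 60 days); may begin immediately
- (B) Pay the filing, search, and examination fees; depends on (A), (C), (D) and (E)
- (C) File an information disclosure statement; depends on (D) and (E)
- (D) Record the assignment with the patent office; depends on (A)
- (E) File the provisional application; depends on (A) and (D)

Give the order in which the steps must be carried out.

Only (A) has no prerequisites, so it is first.
(D) is the only step now ready → (D).
(E) needed (A) and (D), now all done → (E).
(C) is the only step now ready → (C).
(B) needed (A), (C), (D) and (E), now all done → (B).

(A), (D), (E), (C), (B)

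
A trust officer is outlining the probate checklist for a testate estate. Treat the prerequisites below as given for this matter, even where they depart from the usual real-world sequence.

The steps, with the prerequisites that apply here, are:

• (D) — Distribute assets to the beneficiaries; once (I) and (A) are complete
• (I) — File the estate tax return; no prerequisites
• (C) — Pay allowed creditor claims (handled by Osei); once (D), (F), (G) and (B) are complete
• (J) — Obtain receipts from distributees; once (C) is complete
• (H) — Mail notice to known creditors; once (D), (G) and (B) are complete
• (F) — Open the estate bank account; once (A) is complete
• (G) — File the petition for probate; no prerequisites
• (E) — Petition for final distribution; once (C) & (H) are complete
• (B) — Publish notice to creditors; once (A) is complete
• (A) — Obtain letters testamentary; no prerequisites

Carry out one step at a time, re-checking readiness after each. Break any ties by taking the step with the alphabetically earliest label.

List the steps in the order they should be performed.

(A) (B) (F) (G) (I) (D) (C) (H) (E) (J)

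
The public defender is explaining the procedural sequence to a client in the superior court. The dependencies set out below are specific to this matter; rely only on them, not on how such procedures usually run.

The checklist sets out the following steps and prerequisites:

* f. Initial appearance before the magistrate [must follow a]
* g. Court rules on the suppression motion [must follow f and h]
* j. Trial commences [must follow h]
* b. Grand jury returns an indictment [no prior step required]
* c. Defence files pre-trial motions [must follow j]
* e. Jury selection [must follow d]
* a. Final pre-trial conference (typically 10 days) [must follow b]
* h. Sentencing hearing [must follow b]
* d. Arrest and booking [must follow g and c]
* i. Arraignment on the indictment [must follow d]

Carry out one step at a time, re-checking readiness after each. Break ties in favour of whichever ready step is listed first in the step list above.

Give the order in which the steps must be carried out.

b, a, f, h, g, j, c, d, e, i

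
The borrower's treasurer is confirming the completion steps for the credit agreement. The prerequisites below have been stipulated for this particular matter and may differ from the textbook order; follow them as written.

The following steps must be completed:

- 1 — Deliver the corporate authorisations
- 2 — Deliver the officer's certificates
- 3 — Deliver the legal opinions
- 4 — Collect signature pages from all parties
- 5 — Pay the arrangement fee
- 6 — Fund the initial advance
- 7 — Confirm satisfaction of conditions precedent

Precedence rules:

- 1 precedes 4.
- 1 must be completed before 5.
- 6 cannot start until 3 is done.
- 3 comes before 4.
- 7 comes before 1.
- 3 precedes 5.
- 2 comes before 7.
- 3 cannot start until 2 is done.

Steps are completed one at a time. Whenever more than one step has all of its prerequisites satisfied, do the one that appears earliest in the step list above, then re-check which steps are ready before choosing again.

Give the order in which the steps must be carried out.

2 3 6 7 1 4 5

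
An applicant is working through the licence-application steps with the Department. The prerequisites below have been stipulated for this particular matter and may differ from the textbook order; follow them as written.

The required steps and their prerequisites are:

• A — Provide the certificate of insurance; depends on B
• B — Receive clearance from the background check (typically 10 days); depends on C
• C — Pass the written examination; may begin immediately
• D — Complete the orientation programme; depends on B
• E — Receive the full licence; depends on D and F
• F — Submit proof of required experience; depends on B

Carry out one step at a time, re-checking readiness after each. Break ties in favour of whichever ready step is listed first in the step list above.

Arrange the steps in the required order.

C → B → A → D → F → E

C has no prerequisites → C first.
B needed C, now all done → B.
Now A, D and F have their prerequisites met. A is listed earlier, so A next.
D and F are both available; D is listed earlier → D.
F is the only step now ready → F.
E needed D and F, now all done → E.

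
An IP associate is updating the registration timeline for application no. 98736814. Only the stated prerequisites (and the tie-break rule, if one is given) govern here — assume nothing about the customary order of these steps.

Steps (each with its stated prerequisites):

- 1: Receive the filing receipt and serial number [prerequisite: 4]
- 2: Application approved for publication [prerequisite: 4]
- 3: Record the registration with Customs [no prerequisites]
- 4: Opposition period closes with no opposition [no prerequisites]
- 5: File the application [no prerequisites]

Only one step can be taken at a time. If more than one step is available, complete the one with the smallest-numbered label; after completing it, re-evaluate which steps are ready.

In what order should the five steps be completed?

3, 4 and 5 have no prerequisites; 3 has the earlier label, so 3 is first.
4 and 5 are both available; 4 has the earlier label → 4.
1, 2 and 5 are all available; 1 has the earlier label → 1.
Now 2 and 5 have their prerequisites met. 2 has the earlier label, so 2 next.
5 is the only step now ready → 5.

3 4 1 2 5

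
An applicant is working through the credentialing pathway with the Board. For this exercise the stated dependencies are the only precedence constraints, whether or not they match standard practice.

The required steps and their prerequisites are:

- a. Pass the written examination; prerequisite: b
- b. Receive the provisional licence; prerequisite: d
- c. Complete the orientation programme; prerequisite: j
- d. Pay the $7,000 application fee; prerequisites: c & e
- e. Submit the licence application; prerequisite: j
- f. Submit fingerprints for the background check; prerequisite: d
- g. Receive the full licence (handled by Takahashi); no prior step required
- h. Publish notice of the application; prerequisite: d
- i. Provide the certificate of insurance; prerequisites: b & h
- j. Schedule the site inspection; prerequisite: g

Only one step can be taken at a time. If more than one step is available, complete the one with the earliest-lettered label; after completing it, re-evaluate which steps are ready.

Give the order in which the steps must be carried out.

g is the only step with nothing outstanding, so it goes first.
Next only j has its prerequisites met → j.
c and e are both available; c has the earlier label → c.
e needed j, now all done → e.
d needed c and e, now all done → d.
Ready: b, f and h. b has the earlier label → b.
Now a, f and h have their prerequisites met. a has the earlier label, so a next.
Ready: f and h. f has the earlier label → f.
That leaves h as the only ready step → h.
i needed b and h, now all done → i.

g j c e d b a f h i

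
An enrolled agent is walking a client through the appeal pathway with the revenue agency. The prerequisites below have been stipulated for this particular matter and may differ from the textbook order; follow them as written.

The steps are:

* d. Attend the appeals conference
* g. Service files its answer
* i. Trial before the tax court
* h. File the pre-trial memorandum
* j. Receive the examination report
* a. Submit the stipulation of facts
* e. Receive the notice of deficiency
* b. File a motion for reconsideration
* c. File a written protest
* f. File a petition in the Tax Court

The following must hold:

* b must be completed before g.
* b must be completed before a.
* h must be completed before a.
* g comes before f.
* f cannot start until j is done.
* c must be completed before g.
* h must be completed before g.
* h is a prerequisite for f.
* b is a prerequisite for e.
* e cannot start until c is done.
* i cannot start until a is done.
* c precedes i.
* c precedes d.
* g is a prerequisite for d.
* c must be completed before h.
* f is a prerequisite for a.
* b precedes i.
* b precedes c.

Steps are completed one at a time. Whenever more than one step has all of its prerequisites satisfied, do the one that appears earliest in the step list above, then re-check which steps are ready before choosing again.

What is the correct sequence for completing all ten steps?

j → b → c → h → g → d → e → f → a → i

Nothing is required for j and b. j is listed earlier → j first.
b is the only step now ready → b.
That leaves c as the only ready step → c.
h and e are both available; h is listed earlier → h.
g now also ready, so the ready set is {g, e}; g is listed earlier → g.
d and f now also ready, so the ready set is {d, e, f}; d is listed earlier → d.
Now e and f have their prerequisites met. e is listed earlier, so e next.
f needed g, h and j, now all done → f.
a needed h, b and f, now all done → a.
i needed a, b and c, now all done → i.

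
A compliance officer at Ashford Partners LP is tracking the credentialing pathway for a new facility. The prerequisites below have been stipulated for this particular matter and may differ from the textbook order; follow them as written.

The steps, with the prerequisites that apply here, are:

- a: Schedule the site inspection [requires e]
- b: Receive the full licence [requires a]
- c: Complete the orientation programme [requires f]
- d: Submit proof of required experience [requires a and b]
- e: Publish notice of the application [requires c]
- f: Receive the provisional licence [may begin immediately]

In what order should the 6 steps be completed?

f has no prerequisites → f first.
c is the only step now ready → c.
e needed c, now all done → e.
a needed e, now all done → a.
b needed a, now all done → b.
That leaves d as the only ready step → d.

f, c, e, a, b, d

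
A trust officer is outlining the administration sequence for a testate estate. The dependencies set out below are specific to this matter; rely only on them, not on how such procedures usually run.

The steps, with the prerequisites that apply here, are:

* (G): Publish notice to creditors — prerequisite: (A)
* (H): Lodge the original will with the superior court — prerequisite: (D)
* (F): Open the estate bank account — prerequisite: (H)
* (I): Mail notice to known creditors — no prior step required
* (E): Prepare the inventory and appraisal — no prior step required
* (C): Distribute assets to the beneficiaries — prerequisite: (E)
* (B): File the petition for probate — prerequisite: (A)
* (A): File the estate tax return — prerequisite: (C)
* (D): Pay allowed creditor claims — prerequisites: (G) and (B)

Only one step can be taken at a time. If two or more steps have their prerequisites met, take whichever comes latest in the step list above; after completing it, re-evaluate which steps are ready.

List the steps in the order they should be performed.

(E) and (I) have no prerequisites; (E) is listed later, so (E) is first.
(C) now also ready, so the ready set is {(C), (I)}; (C) is listed later → (C).
Now (A) and (I) have their prerequisites met. (A) is listed later, so (A) next.
(B) and (G) now also ready, so the ready set is {(B), (I), (G)}; (B) is listed later → (B).
Ready: (I) and (G). (I) is listed later → (I).
(G) needed (A), now all done → (G).
That leaves (D) as the only ready step → (D).
(H) needed (D), now all done → (H).
Next only (F) has its prerequisites met → (F).

(E), (C), (A), (B), (I), (G), (D), (H), (F)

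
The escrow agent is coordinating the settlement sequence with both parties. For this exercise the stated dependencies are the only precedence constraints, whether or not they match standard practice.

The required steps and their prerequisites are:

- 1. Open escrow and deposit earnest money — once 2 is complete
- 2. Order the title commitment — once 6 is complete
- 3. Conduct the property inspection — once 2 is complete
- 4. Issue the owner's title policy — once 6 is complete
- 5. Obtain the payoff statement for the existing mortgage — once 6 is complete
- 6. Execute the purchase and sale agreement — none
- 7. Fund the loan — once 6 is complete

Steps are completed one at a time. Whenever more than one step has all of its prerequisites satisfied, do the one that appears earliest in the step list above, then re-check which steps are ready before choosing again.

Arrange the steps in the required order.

6, 2, 1, 3, 4, 5, 7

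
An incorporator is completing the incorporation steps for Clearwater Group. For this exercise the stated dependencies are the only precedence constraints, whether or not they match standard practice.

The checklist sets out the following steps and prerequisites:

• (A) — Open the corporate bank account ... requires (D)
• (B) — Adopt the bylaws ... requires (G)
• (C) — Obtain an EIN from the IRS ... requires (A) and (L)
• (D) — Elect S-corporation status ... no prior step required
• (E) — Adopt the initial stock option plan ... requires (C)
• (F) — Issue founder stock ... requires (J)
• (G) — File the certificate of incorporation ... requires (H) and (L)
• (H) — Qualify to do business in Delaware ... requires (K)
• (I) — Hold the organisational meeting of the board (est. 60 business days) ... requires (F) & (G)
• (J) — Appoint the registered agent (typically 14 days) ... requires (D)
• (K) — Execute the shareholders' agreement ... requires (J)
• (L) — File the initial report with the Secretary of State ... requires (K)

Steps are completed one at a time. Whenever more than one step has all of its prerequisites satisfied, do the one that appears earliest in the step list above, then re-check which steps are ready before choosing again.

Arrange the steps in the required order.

(D) has no prerequisites → (D) first.
(A) and (J) are both available; (A) is listed earlier → (A).
Next only (J) has its prerequisites met → (J).
Ready: (F) and (K). (F) is listed earlier → (F).
Next only (K) has its prerequisites met → (K).
(H) and (L) are both available; (H) is listed earlier → (H).
(L) needed (K), now all done → (L).
Now (C) and (G) have their prerequisites met. (C) is listed earlier, so (C) next.
Now (E) and (G) have their prerequisites met. (E) is listed earlier, so (E) next.
(G) is the only step now ready → (G).
Ready: (B) and (I). (B) is listed earlier → (B).
(I) needed (F) and (G), now all done → (I).

(D) → (A) → (J) → (F) → (K) → (H) → (L) → (C) → (E) → (G) → (B) → (I)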